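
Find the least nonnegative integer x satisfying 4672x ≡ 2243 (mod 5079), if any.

gcd(5079, 4672) = 1.
1 divides 2243, so solutions exist.
By Bézout, 4672·(-599) + 5079·(551) = 1.
So 4672·(-599) ≡ 1 (mod 5079); multiply by 2243: x ≡ -1343557 (mod 5079).
Smallest nonnegative: x = -1343557 mod 5079 = 2378.

2378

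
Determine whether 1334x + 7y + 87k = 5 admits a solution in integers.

yes

gcd(1334, 7):
  1334 = 190×7 + 4
  7 = 1×4 + 3
  4 = 1×3 + 1
  3 = 3×1
so gcd(1334, 7) = 1.
gcd(1, 87) = 1.
1 divides 5, so integer solutions exist.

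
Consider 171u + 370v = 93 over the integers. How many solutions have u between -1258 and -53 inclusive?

gcd(370, 171) = 1.
By Bézout, 171×(-119) + 370×(55) = 1.
Particular solution: (33, -15).
General solution: u = 33 + 370t, v = -15 - 171t for integer t.
-1258 ≤ 33 + 370t ≤ -53 gives t ∈ [-3, -1], which is 3 values.

3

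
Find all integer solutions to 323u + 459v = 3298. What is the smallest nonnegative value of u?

23

gcd(459, 323) = 17  (459 = 1×323 + 136, 323 = 2×136 + 51, 136 = 2×51 + 34, 51 = 1×34 + 17, 34 = 2×17).
17 divides 3298, so solutions exist.
Back-substituting, 323×(10) + 459×(-7) = 17.
Scale by 3298/17 = 194: (u₀, v₀) = (1940, -1358).
General solution: u = 1940 + 27t, v = -1358 - 19t for integer t.
u ≥ 0: smallest is 1940 mod 27 = 23 (at t = -71), with v = -9.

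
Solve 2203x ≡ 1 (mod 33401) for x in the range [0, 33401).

25426

gcd(33401, 2203):
  33401 = 15×2203 + 356
  2203 = 6×356 + 67
  356 = 5×67 + 21
  67 = 3×21 + 4
  21 = 5×4 + 1
  4 = 4×1
so gcd(33401, 2203) = 1.
Back-substitute for Bézout coefficients:
  1 = 21 - 5×4
  ... = 2203×(-7975) + 33401×(526)
So 2203×-7975 ≡ 1 (mod 33401), and -7975 mod 33401 = 25426.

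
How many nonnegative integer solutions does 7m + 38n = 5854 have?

gcd(38, 7) = 1  (38 = 5×7 + 3, 7 = 2×3 + 1, 3 = 3×1).
Back-substituting, 7×(11) + 38×(-2) = 1.
Scale by 5854: one solution is (64394, -11708). Reduce m mod 38: (22, 150).
General: m = 22 + 38t, n = 150 - 7t.
m ≥ 0 ⇒ t ≥ 0; n ≥ 0 ⇒ t ≤ 21. So t ∈ [0, 21]: 22 solutions.

22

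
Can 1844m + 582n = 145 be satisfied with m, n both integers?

no

gcd(1844, 582) = 2  (1844 = 3×582 + 98, 582 = 5×98 + 92, 98 = 1×92 + 6, 92 = 15×6 + 2, 6 = 3×2).
2 does not divide 145 (remainder 1), so no integer solutions.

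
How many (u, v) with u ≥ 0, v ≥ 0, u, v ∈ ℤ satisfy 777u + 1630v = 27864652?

gcd(1630, 777) = 1  (1630 = 2*777 + 76, 777 = 10*76 + 17, 76 = 4*17 + 8, 17 = 2*8 + 1, 8 = 8*1).
Back-substituting, 777*(193) + 1630*(-92) = 1.
Scale by 27864652: one solution is (5377877836, -2563547984). Reduce u mod 1630: (906, 16663).
General: u = 906 + 1630t, v = 16663 - 777t.
u ≥ 0 ⇒ t ≥ 0; v ≥ 0 ⇒ t ≤ 21. So t ∈ [0, 21]: 22 solutions.

22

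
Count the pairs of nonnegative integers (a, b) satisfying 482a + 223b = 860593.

gcd(482, 223) = 1.
By Bézout, 482·(31) + 223·(-67) = 1.
One solution: (1, 3857).
General: a = 1 + 223t, b = 3857 - 482t.
a ≥ 0 ⇒ t ≥ 0; b ≥ 0 ⇒ t ≤ 8. So t ∈ [0, 8]: 9 solutions.

9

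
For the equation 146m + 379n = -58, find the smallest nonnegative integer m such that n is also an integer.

254

gcd(379, 146) = 1  (379 = 2·146 + 87, 146 = 1·87 + 59, 87 = 1·59 + 28, 59 = 2·28 + 3, 28 = 9·3 + 1, 3 = 3·1).
1 divides -58, so solutions exist.
Back-substituting, 146·(-122) + 379·(47) = 1.
Scale by -58/1 = -58: (m₀, n₀) = (7076, -2726).
General solution: m = 7076 + 379t, n = -2726 - 146t for integer t.
m ≥ 0: smallest is 7076 mod 379 = 254 (at t = -18), with n = -98.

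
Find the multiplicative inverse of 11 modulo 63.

23

gcd(63, 11):
  63 = 5·11 + 8
  11 = 1·8 + 3
  8 = 2·3 + 2
  3 = 1·2 + 1
  2 = 2·1
so gcd(63, 11) = 1.
Back-substitute for Bézout coefficients:
  1 = 3 - 1·2
  ... = 11·(23) + 63·(-4)
So 11·23 ≡ 1 (mod 63), and 23 mod 63 = 23.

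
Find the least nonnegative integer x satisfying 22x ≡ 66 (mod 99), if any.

gcd(99, 22) = 11  (99 = 4*22 + 11, 22 = 2*11).
11 divides 66, so solutions exist.
Back-substituting, 22*(-4) + 99*(1) = 11.
So 22*(-4) ≡ 11 (mod 99); multiply by 6: x ≡ -24 (mod 9).
Smallest nonnegative: x = -24 mod 9 = 3.

3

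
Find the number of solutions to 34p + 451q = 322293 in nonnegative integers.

21

gcd(451, 34) = 1.
By Bézout, 34*(199) + 451*(-15) = 1.
One solution: (48, 711).
General: p = 48 + 451t, q = 711 - 34t.
p ≥ 0 ⇒ t ≥ 0; q ≥ 0 ⇒ t ≤ 20. So t ∈ [0, 20]: 21 solutions.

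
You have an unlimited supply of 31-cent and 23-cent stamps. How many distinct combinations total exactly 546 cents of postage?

1

Need nonnegative integers with 31j + 23k = 546.
gcd(31, 23) = 1, and 31·(3) + 23·(-4) = 1.
So (j₀, k₀) = (1638, -2184); general j = 1638 + 23t, k = -2184 - 31t.
j ≥ 0 ⇒ t ≥ -71; k ≥ 0 ⇒ t ≤ -71. That's 1 value of t.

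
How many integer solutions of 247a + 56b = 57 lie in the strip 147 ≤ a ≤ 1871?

31

gcd(247, 56) = 1  (247 = 4×56 + 23, 56 = 2×23 + 10, 23 = 2×10 + 3, 10 = 3×3 + 1, 3 = 3×1).
Back-substituting, 247×(-17) + 56×(75) = 1.
Scale by 57: particular solution (-969, 4275); reduce a mod 56: (39, -171).
General solution: a = 39 + 56t, b = -171 - 247t for integer t.
147 ≤ 39 + 56t ≤ 1871 gives t ∈ [2, 32], which is 31 values.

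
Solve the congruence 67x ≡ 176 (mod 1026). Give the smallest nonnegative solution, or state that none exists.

gcd(1026, 67) = 1.
1 divides 176, so solutions exist.
By Bézout, 67×(-245) + 1026×(16) = 1.
So 67×(-245) ≡ 1 (mod 1026); multiply by 176: x ≡ -43120 (mod 1026).
Smallest nonnegative: x = -43120 mod 1026 = 998.

998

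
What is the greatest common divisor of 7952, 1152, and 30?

2

gcd(7952, 1152) = 16  (7952 = 6×1152 + 1040, 1152 = 1×1040 + 112, 1040 = 9×112 + 32, 112 = 3×32 + 16, 32 = 2×16).
gcd(16, 30) = 2.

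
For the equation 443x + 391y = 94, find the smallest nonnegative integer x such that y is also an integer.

77

gcd(443, 391) = 1.
1 divides 94, so solutions exist.
By Bézout, 443·(188) + 391·(-213) = 1.
Scale by 94/1 = 94: (x₀, y₀) = (17672, -20022).
General solution: x = 17672 + 391t, y = -20022 - 443t for integer t.
x ≥ 0: smallest is 17672 mod 391 = 77 (at t = -45), with y = -87.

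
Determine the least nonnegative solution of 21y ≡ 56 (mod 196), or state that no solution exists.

12

gcd(196, 21) = 7  (196 = 9·21 + 7, 21 = 3·7).
7 divides 56, so solutions exist.
Back-substituting, 21·(-9) + 196·(1) = 7.
So 21·(-9) ≡ 7 (mod 196); multiply by 8: y ≡ -72 (mod 28).
Smallest nonnegative: y = -72 mod 28 = 12.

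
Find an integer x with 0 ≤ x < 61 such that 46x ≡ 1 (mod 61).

gcd(61, 46):
  61 = 1×46 + 15
  46 = 3×15 + 1
  15 = 15×1
so gcd(61, 46) = 1.
Back-substitute for Bézout coefficients:
  1 = 46 - 3×15
  ... = 46×(4) + 61×(-3)
So 46×4 ≡ 1 (mod 61), and 4 mod 61 = 4.

4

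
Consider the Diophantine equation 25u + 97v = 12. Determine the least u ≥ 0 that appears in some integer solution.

gcd(97, 25) = 1.
1 divides 12, so solutions exist.
By Bézout, 25×(-31) + 97×(8) = 1.
Scale by 12/1 = 12: (u₀, v₀) = (-372, 96).
General solution: u = -372 + 97t, v = 96 - 25t for integer t.
u ≥ 0: smallest is -372 mod 97 = 16 (at t = 4), with v = -4.

16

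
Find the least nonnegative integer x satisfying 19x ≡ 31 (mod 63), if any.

gcd(63, 19):
  63 = 3*19 + 6
  19 = 3*6 + 1
  6 = 6*1
so gcd(63, 19) = 1.
1 divides 31, so solutions exist.
Back-substitute for Bézout coefficients:
  1 = 19 - 3*6
  ... = 19*(10) + 63*(-3)
So 19*(10) ≡ 1 (mod 63); multiply by 31: x ≡ 310 (mod 63).
Smallest nonnegative: x = 310 mod 63 = 58.

58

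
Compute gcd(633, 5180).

gcd(5180, 633) = 1  (5180 = 8·633 + 116, 633 = 5·116 + 53, 116 = 2·53 + 10, 53 = 5·10 + 3, 10 = 3·3 + 1, 3 = 3·1).

1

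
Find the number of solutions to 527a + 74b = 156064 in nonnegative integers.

4

gcd(527, 74):
  527 = 7*74 + 9
  74 = 8*9 + 2
  9 = 4*2 + 1
  2 = 2*1
so gcd(527, 74) = 1.
Back-substitute for Bézout coefficients:
  1 = 9 - 4*2
  ... = 527*(33) + 74*(-235)
Scale by 156064: one solution is (5150112, -36675040). Reduce a mod 74: (8, 2052).
General: a = 8 + 74t, b = 2052 - 527t.
a ≥ 0 ⇒ t ≥ 0; b ≥ 0 ⇒ t ≤ 3. So t ∈ [0, 3]: 4 solutions.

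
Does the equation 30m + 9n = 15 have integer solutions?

gcd(30, 9) = 3  (30 = 3*9 + 3, 9 = 3*3).
3 divides 15, so integer solutions exist.

yes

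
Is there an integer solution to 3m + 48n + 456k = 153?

yes

gcd(48, 3):
  48 = 16*3
so gcd(48, 3) = 3.
gcd(3, 456) = 3.
3 divides 153, so integer solutions exist.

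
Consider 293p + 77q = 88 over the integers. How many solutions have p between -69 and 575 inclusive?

gcd(293, 77) = 1  (293 = 3×77 + 62, 77 = 1×62 + 15, 62 = 4×15 + 2, 15 = 7×2 + 1, 2 = 2×1).
Back-substituting, 293×(-36) + 77×(137) = 1.
Scale by 88: particular solution (-3168, 12056); reduce p mod 77: (66, -250).
General solution: p = 66 + 77t, q = -250 - 293t for integer t.
-69 ≤ 66 + 77t ≤ 575 gives t ∈ [-1, 6], which is 8 values.

8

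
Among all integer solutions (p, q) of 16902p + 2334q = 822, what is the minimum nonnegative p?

287

gcd(16902, 2334) = 6  (16902 = 7*2334 + 564, 2334 = 4*564 + 78, 564 = 7*78 + 18, 78 = 4*18 + 6, 18 = 3*6).
6 divides 822, so solutions exist.
Back-substituting, 16902*(-120) + 2334*(869) = 6.
Scale by 822/6 = 137: (p₀, q₀) = (-16440, 119053).
General solution: p = -16440 + 389t, q = 119053 - 2817t for integer t.
p ≥ 0: smallest is -16440 mod 389 = 287 (at t = 43), with q = -2078.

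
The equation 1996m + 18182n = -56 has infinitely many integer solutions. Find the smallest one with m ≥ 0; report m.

gcd(18182, 1996):
  18182 = 9·1996 + 218
  1996 = 9·218 + 34
  218 = 6·34 + 14
  34 = 2·14 + 6
  14 = 2·6 + 2
  6 = 3·2
so gcd(18182, 1996) = 2.
2 divides -56, so solutions exist.
Back-substitute for Bézout coefficients:
  2 = 14 - 2·6
  ... = 1996·(-2669) + 18182·(293)
Scale by -56/2 = -28: (m₀, n₀) = (74732, -8204).
General solution: m = 74732 + 9091t, n = -8204 - 998t for integer t.
m ≥ 0: smallest is 74732 mod 9091 = 2004 (at t = -8), with n = -220.

2004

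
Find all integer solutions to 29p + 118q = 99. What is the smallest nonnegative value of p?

gcd(118, 29):
  118 = 4×29 + 2
  29 = 14×2 + 1
  2 = 2×1
so gcd(118, 29) = 1.
1 divides 99, so solutions exist.
Back-substitute for Bézout coefficients:
  1 = 29 - 14×2
  ... = 29×(57) + 118×(-14)
Scale by 99/1 = 99: (p₀, q₀) = (5643, -1386).
General solution: p = 5643 + 118t, q = -1386 - 29t for integer t.
p ≥ 0: smallest is 5643 mod 118 = 97 (at t = -47), with q = -23.

97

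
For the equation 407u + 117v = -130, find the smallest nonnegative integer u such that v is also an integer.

52

gcd(407, 117) = 1  (407 = 3·117 + 56, 117 = 2·56 + 5, 56 = 11·5 + 1, 5 = 5·1).
1 divides -130, so solutions exist.
Back-substituting, 407·(23) + 117·(-80) = 1.
Scale by -130/1 = -130: (u₀, v₀) = (-2990, 10400).
General solution: u = -2990 + 117t, v = 10400 - 407t for integer t.
u ≥ 0: smallest is -2990 mod 117 = 52 (at t = 26), with v = -182.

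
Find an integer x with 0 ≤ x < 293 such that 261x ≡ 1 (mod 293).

119

gcd(293, 261):
  293 = 1*261 + 32
  261 = 8*32 + 5
  32 = 6*5 + 2
  5 = 2*2 + 1
  2 = 2*1
so gcd(293, 261) = 1.
Back-substitute for Bézout coefficients:
  1 = 5 - 2*2
  ... = 261*(119) + 293*(-106)
So 261*119 ≡ 1 (mod 293), and 119 mod 293 = 119.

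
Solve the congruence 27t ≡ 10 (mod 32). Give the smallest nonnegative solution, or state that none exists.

gcd(32, 27) = 1  (32 = 1·27 + 5, 27 = 5·5 + 2, 5 = 2·2 + 1, 2 = 2·1).
1 divides 10, so solutions exist.
Back-substituting, 27·(-13) + 32·(11) = 1.
So 27·(-13) ≡ 1 (mod 32); multiply by 10: t ≡ -130 (mod 32).
Smallest nonnegative: t = -130 mod 32 = 30.

30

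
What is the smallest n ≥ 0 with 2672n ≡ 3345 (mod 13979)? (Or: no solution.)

gcd(13979, 2672) = 1  (13979 = 5*2672 + 619, 2672 = 4*619 + 196, 619 = 3*196 + 31, 196 = 6*31 + 10, 31 = 3*10 + 1, 10 = 10*1).
1 divides 3345, so solutions exist.
Back-substituting, 2672*(-1355) + 13979*(259) = 1.
So 2672*(-1355) ≡ 1 (mod 13979); multiply by 3345: n ≡ -4532475 (mod 13979).
Smallest nonnegative: n = -4532475 mod 13979 = 10700.

10700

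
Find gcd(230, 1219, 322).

23

gcd(1219, 230) = 23.
gcd(23, 322) = 23.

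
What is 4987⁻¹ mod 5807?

3987

gcd(5807, 4987) = 1.
By Bézout, 4987·(-1820) + 5807·(1563) = 1.
So 4987·-1820 ≡ 1 (mod 5807), and -1820 mod 5807 = 3987.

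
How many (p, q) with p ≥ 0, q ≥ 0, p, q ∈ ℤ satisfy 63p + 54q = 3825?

gcd(63, 54) = 9.
By Bézout, 63×(1) + 54×(-1) = 9.
One solution: (5, 65).
General: p = 5 + 6t, q = 65 - 7t.
p ≥ 0 ⇒ t ≥ 0; q ≥ 0 ⇒ t ≤ 9. So t ∈ [0, 9]: 10 solutions.

10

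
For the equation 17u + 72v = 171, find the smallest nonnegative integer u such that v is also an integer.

27

gcd(72, 17) = 1  (72 = 4*17 + 4, 17 = 4*4 + 1, 4 = 4*1).
1 divides 171, so solutions exist.
Back-substituting, 17*(17) + 72*(-4) = 1.
Scale by 171/1 = 171: (u₀, v₀) = (2907, -684).
General solution: u = 2907 + 72t, v = -684 - 17t for integer t.
u ≥ 0: smallest is 2907 mod 72 = 27 (at t = -40), with v = -4.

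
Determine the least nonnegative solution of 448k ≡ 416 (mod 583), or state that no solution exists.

459

gcd(583, 448):
  583 = 1×448 + 135
  448 = 3×135 + 43
  135 = 3×43 + 6
  43 = 7×6 + 1
  6 = 6×1
so gcd(583, 448) = 1.
1 divides 416, so solutions exist.
Back-substitute for Bézout coefficients:
  1 = 43 - 7×6
  ... = 448×(95) + 583×(-73)
So 448×(95) ≡ 1 (mod 583); multiply by 416: k ≡ 39520 (mod 583).
Smallest nonnegative: k = 39520 mod 583 = 459.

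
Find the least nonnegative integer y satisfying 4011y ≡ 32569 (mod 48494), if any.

10575

gcd(48494, 4011) = 1.
1 divides 32569, so solutions exist.
By Bézout, 4011·(3349) + 48494·(-277) = 1.
So 4011·(3349) ≡ 1 (mod 48494); multiply by 32569: y ≡ 109073581 (mod 48494).
Smallest nonnegative: y = 109073581 mod 48494 = 10575.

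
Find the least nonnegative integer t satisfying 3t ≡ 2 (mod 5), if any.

4

gcd(5, 3) = 1.
1 divides 2, so solutions exist.
By Bézout, 3·(2) + 5·(-1) = 1.
So 3·(2) ≡ 1 (mod 5); multiply by 2: t ≡ 4 (mod 5).
Smallest nonnegative: t = 4 mod 5 = 4.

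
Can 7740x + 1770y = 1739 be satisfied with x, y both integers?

no

gcd(7740, 1770) = 30  (7740 = 4×1770 + 660, 1770 = 2×660 + 450, 660 = 1×450 + 210, 450 = 2×210 + 30, 210 = 7×30).
30 does not divide 1739 (remainder 29), so no integer solutions.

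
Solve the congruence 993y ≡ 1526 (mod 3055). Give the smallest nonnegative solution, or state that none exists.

2432

gcd(3055, 993) = 1.
1 divides 1526, so solutions exist.
By Bézout, 993·(-603) + 3055·(196) = 1.
So 993·(-603) ≡ 1 (mod 3055); multiply by 1526: y ≡ -920178 (mod 3055).
Smallest nonnegative: y = -920178 mod 3055 = 2432.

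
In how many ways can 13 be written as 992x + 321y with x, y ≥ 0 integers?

0

gcd(992, 321) = 1  (992 = 3·321 + 29, 321 = 11·29 + 2, 29 = 14·2 + 1, 2 = 2·1).
Back-substituting, 992·(155) + 321·(-479) = 1.
Scale by 13: one solution is (2015, -6227). Reduce x mod 321: (89, -275).
General: x = 89 + 321t, y = -275 - 992t.
x ≥ 0 ⇒ t ≥ 0; y ≥ 0 ⇒ t ≤ -1. So t ∈ [0, -1]: 0 solutions.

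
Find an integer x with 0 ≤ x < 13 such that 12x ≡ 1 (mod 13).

gcd(13, 12) = 1.
By Bézout, 12*(-1) + 13*(1) = 1.
So 12*-1 ≡ 1 (mod 13), and -1 mod 13 = 12.

12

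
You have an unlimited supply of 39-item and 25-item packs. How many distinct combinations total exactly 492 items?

Need nonnegative integers with 39j + 25k = 492.
gcd(39, 25) = 1, and 39·(9) + 25·(-14) = 1.
So (j₀, k₀) = (4428, -6888); general j = 4428 + 25t, k = -6888 - 39t.
j ≥ 0 ⇒ t ≥ -177; k ≥ 0 ⇒ t ≤ -177. That's 1 value of t.

1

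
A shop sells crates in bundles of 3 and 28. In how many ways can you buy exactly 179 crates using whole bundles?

Need nonnegative integers with 3j + 28k = 179.
gcd(3, 28) = 1, and 3·(-9) + 28·(1) = 1.
So (j₀, k₀) = (-1611, 179); general j = -1611 + 28t, k = 179 - 3t.
j ≥ 0 ⇒ t ≥ 58; k ≥ 0 ⇒ t ≤ 59. That's 2 values of t.

2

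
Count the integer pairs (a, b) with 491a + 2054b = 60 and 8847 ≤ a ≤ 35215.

gcd(2054, 491) = 1.
By Bézout, 491*(251) + 2054*(-60) = 1.
Particular solution: (682, -163).
General solution: a = 682 + 2054t, b = -163 - 491t for integer t.
8847 ≤ 682 + 2054t ≤ 35215 gives t ∈ [4, 16], which is 13 values.

13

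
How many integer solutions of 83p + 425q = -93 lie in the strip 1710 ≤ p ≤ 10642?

gcd(425, 83):
  425 = 5×83 + 10
  83 = 8×10 + 3
  10 = 3×3 + 1
  3 = 3×1
so gcd(425, 83) = 1.
Back-substitute for Bézout coefficients:
  1 = 10 - 3×3
  ... = 83×(-128) + 425×(25)
Scale by -93: particular solution (11904, -2325); reduce p mod 425: (4, -1).
General solution: p = 4 + 425t, q = -1 - 83t for integer t.
1710 ≤ 4 + 425t ≤ 10642 gives t ∈ [5, 25], which is 21 values.

21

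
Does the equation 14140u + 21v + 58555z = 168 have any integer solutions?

gcd(14140, 21) = 7  (14140 = 673·21 + 7, 21 = 3·7).
gcd(7, 58555) = 7.
7 divides 168, so integer solutions exist.

yes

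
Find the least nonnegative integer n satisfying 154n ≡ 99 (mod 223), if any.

gcd(223, 154):
  223 = 1·154 + 69
  154 = 2·69 + 16
  69 = 4·16 + 5
  16 = 3·5 + 1
  5 = 5·1
so gcd(223, 154) = 1.
1 divides 99, so solutions exist.
Back-substitute for Bézout coefficients:
  1 = 16 - 3·5
  ... = 154·(42) + 223·(-29)
So 154·(42) ≡ 1 (mod 223); multiply by 99: n ≡ 4158 (mod 223).
Smallest nonnegative: n = 4158 mod 223 = 144.

144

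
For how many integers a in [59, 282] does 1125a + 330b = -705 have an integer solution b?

gcd(1125, 330):
  1125 = 3*330 + 135
  330 = 2*135 + 60
  135 = 2*60 + 15
  60 = 4*15
so gcd(1125, 330) = 15.
Back-substitute for Bézout coefficients:
  15 = 135 - 2*60
  ... = 1125*(5) + 330*(-17)
Scale by -47: particular solution (-235, 799); reduce a mod 22: (7, -26).
General solution: a = 7 + 22t, b = -26 - 75t for integer t.
59 ≤ 7 + 22t ≤ 282 gives t ∈ [3, 12], which is 10 values.

10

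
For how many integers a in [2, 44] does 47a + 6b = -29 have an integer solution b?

7

gcd(47, 6) = 1  (47 = 7*6 + 5, 6 = 1*5 + 1, 5 = 5*1).
Back-substituting, 47*(-1) + 6*(8) = 1.
Scale by -29: particular solution (29, -232); reduce a mod 6: (5, -44).
General solution: a = 5 + 6t, b = -44 - 47t for integer t.
2 ≤ 5 + 6t ≤ 44 gives t ∈ [0, 6], which is 7 values.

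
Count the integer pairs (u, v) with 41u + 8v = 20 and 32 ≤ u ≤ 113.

gcd(41, 8) = 1  (41 = 5*8 + 1, 8 = 8*1).
Back-substituting, 41*(1) + 8*(-5) = 1.
Scale by 20: particular solution (20, -100); reduce u mod 8: (4, -18).
General solution: u = 4 + 8t, v = -18 - 41t for integer t.
32 ≤ 4 + 8t ≤ 113 gives t ∈ [4, 13], which is 10 values.

10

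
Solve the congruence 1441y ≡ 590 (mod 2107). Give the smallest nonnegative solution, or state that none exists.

1524

gcd(2107, 1441):
  2107 = 1·1441 + 666
  1441 = 2·666 + 109
  666 = 6·109 + 12
  109 = 9·12 + 1
  12 = 12·1
so gcd(2107, 1441) = 1.
1 divides 590, so solutions exist.
Back-substitute for Bézout coefficients:
  1 = 109 - 9·12
  ... = 1441·(174) + 2107·(-119)
So 1441·(174) ≡ 1 (mod 2107); multiply by 590: y ≡ 102660 (mod 2107).
Smallest nonnegative: y = 102660 mod 2107 = 1524.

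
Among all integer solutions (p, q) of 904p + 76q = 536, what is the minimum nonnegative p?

9

gcd(904, 76) = 4  (904 = 11*76 + 68, 76 = 1*68 + 8, 68 = 8*8 + 4, 8 = 2*4).
4 divides 536, so solutions exist.
Back-substituting, 904*(9) + 76*(-107) = 4.
Scale by 536/4 = 134: (p₀, q₀) = (1206, -14338).
General solution: p = 1206 + 19t, q = -14338 - 226t for integer t.
p ≥ 0: smallest is 1206 mod 19 = 9 (at t = -63), with q = -100.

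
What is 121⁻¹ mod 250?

gcd(250, 121) = 1.
By Bézout, 121·(31) + 250·(-15) = 1.
So 121·31 ≡ 1 (mod 250), and 31 mod 250 = 31.

31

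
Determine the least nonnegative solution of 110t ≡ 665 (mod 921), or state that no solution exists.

gcd(921, 110) = 1  (921 = 8×110 + 41, 110 = 2×41 + 28, 41 = 1×28 + 13, 28 = 2×13 + 2, 13 = 6×2 + 1, 2 = 2×1).
1 divides 665, so solutions exist.
Back-substituting, 110×(-427) + 921×(51) = 1.
So 110×(-427) ≡ 1 (mod 921); multiply by 665: t ≡ -283955 (mod 921).
Smallest nonnegative: t = -283955 mod 921 = 634.

634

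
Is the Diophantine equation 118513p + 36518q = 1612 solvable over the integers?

yes

gcd(118513, 36518):
  118513 = 3×36518 + 8959
  36518 = 4×8959 + 682
  8959 = 13×682 + 93
  682 = 7×93 + 31
  93 = 3×31
so gcd(118513, 36518) = 31.
31 divides 1612, so integer solutions exist.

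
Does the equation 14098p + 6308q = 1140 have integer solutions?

yes

gcd(14098, 6308) = 38  (14098 = 2*6308 + 1482, 6308 = 4*1482 + 380, 1482 = 3*380 + 342, 380 = 1*342 + 38, 342 = 9*38).
38 divides 1140, so integer solutions exist.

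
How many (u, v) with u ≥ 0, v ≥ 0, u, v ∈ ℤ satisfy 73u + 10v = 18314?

25

gcd(73, 10) = 1.
By Bézout, 73*(-3) + 10*(22) = 1.
One solution: (8, 1773).
General: u = 8 + 10t, v = 1773 - 73t.
u ≥ 0 ⇒ t ≥ 0; v ≥ 0 ⇒ t ≤ 24. So t ∈ [0, 24]: 25 solutions.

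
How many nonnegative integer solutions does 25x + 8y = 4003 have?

gcd(25, 8):
  25 = 3×8 + 1
  8 = 8×1
so gcd(25, 8) = 1.
Back-substitute for Bézout coefficients:
  1 = 25 - 3×8
  ... = 25×(1) + 8×(-3)
Scale by 4003: one solution is (4003, -12009). Reduce x mod 8: (3, 491).
General: x = 3 + 8t, y = 491 - 25t.
x ≥ 0 ⇒ t ≥ 0; y ≥ 0 ⇒ t ≤ 19. So t ∈ [0, 19]: 20 solutions.

20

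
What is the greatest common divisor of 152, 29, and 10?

1

gcd(152, 29) = 1.
gcd(1, 10) = 1.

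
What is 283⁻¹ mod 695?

gcd(695, 283):
  695 = 2×283 + 129
  283 = 2×129 + 25
  129 = 5×25 + 4
  25 = 6×4 + 1
  4 = 4×1
so gcd(695, 283) = 1.
Back-substitute for Bézout coefficients:
  1 = 25 - 6×4
  ... = 283×(167) + 695×(-68)
So 283×167 ≡ 1 (mod 695), and 167 mod 695 = 167.

167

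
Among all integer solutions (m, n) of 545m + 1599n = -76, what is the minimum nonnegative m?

gcd(1599, 545) = 1  (1599 = 2×545 + 509, 545 = 1×509 + 36, 509 = 14×36 + 5, 36 = 7×5 + 1, 5 = 5×1).
1 divides -76, so solutions exist.
Back-substituting, 545×(311) + 1599×(-106) = 1.
Scale by -76/1 = -76: (m₀, n₀) = (-23636, 8056).
General solution: m = -23636 + 1599t, n = 8056 - 545t for integer t.
m ≥ 0: smallest is -23636 mod 1599 = 349 (at t = 15), with n = -119.

349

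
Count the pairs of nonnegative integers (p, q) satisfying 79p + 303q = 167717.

gcd(303, 79):
  303 = 3·79 + 66
  79 = 1·66 + 13
  66 = 5·13 + 1
  13 = 13·1
so gcd(303, 79) = 1.
Back-substitute for Bézout coefficients:
  1 = 66 - 5·13
  ... = 79·(-23) + 303·(6)
Scale by 167717: one solution is (-3857491, 1006302). Reduce p mod 303: (2, 553).
General: p = 2 + 303t, q = 553 - 79t.
p ≥ 0 ⇒ t ≥ 0; q ≥ 0 ⇒ t ≤ 7. So t ∈ [0, 7]: 8 solutions.

8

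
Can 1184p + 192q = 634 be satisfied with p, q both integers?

gcd(1184, 192) = 32.
32 does not divide 634 (remainder 26), so no integer solutions.

no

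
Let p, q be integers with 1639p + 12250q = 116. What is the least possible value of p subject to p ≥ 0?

gcd(12250, 1639) = 1  (12250 = 7·1639 + 777, 1639 = 2·777 + 85, 777 = 9·85 + 12, 85 = 7·12 + 1, 12 = 12·1).
1 divides 116, so solutions exist.
Back-substituting, 1639·(1009) + 12250·(-135) = 1.
Scale by 116/1 = 116: (p₀, q₀) = (117044, -15660).
General solution: p = 117044 + 12250t, q = -15660 - 1639t for integer t.
p ≥ 0: smallest is 117044 mod 12250 = 6794 (at t = -9), with q = -909.

6794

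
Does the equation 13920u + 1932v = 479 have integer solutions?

gcd(13920, 1932) = 12  (13920 = 7×1932 + 396, 1932 = 4×396 + 348, 396 = 1×348 + 48, 348 = 7×48 + 12, 48 = 4×12).
12 does not divide 479 (remainder 11), so no integer solutions.

no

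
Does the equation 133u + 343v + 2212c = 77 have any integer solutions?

gcd(343, 133):
  343 = 2×133 + 77
  133 = 1×77 + 56
  77 = 1×56 + 21
  56 = 2×21 + 14
  21 = 1×14 + 7
  14 = 2×7
so gcd(343, 133) = 7.
gcd(7, 2212) = 7.
7 divides 77, so integer solutions exist.

yes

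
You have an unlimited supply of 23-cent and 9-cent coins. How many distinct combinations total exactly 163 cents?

Need nonnegative integers with 23j + 9k = 163.
gcd(23, 9) = 1, and 23·(2) + 9·(-5) = 1.
So (j₀, k₀) = (326, -815); general j = 326 + 9t, k = -815 - 23t.
j ≥ 0 ⇒ t ≥ -36; k ≥ 0 ⇒ t ≤ -36. That's 1 value of t.

1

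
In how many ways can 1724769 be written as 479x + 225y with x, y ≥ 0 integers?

gcd(479, 225):
  479 = 2·225 + 29
  225 = 7·29 + 22
  29 = 1·22 + 7
  22 = 3·7 + 1
  7 = 7·1
so gcd(479, 225) = 1.
Back-substitute for Bézout coefficients:
  1 = 22 - 3·7
  ... = 479·(-31) + 225·(66)
Scale by 1724769: one solution is (-53467839, 113834754). Reduce x mod 225: (36, 7589).
General: x = 36 + 225t, y = 7589 - 479t.
x ≥ 0 ⇒ t ≥ 0; y ≥ 0 ⇒ t ≤ 15. So t ∈ [0, 15]: 16 solutions.

16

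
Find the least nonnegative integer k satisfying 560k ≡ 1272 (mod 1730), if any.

no solution

gcd(1730, 560):
  1730 = 3×560 + 50
  560 = 11×50 + 10
  50 = 5×10
so gcd(1730, 560) = 10.
10 does not divide 1272, so the congruence has no solution.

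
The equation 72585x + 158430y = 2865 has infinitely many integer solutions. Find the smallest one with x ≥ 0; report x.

6559

gcd(158430, 72585) = 15  (158430 = 2*72585 + 13260, 72585 = 5*13260 + 6285, 13260 = 2*6285 + 690, 6285 = 9*690 + 75, 690 = 9*75 + 15, 75 = 5*15).
15 divides 2865, so solutions exist.
Back-substituting, 72585*(-2067) + 158430*(947) = 15.
Scale by 2865/15 = 191: (x₀, y₀) = (-394797, 180877).
General solution: x = -394797 + 10562t, y = 180877 - 4839t for integer t.
x ≥ 0: smallest is -394797 mod 10562 = 6559 (at t = 38), with y = -3005.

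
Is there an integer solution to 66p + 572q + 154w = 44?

yes

gcd(572, 66):
  572 = 8*66 + 44
  66 = 1*44 + 22
  44 = 2*22
so gcd(572, 66) = 22.
gcd(22, 154) = 22.
22 divides 44, so integer solutions exist.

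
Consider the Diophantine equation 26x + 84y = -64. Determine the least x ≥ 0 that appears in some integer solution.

gcd(84, 26) = 2  (84 = 3*26 + 6, 26 = 4*6 + 2, 6 = 3*2).
2 divides -64, so solutions exist.
Back-substituting, 26*(13) + 84*(-4) = 2.
Scale by -64/2 = -32: (x₀, y₀) = (-416, 128).
General solution: x = -416 + 42t, y = 128 - 13t for integer t.
x ≥ 0: smallest is -416 mod 42 = 4 (at t = 10), with y = -2.

4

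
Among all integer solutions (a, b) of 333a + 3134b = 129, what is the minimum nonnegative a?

2485

gcd(3134, 333):
  3134 = 9·333 + 137
  333 = 2·137 + 59
  137 = 2·59 + 19
  59 = 3·19 + 2
  19 = 9·2 + 1
  2 = 2·1
so gcd(3134, 333) = 1.
1 divides 129, so solutions exist.
Back-substitute for Bézout coefficients:
  1 = 19 - 9·2
  ... = 333·(-1487) + 3134·(158)
Scale by 129/1 = 129: (a₀, b₀) = (-191823, 20382).
General solution: a = -191823 + 3134t, b = 20382 - 333t for integer t.
a ≥ 0: smallest is -191823 mod 3134 = 2485 (at t = 62), with b = -264.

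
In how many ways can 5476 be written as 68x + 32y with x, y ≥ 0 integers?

10

gcd(68, 32) = 4  (68 = 2·32 + 4, 32 = 8·4).
Back-substituting, 68·(1) + 32·(-2) = 4.
Scale by 1369: one solution is (1369, -2738). Reduce x mod 8: (1, 169).
General: x = 1 + 8t, y = 169 - 17t.
x ≥ 0 ⇒ t ≥ 0; y ≥ 0 ⇒ t ≤ 9. So t ∈ [0, 9]: 10 solutions.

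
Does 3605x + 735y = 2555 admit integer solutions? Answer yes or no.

gcd(3605, 735) = 35  (3605 = 4×735 + 665, 735 = 1×665 + 70, 665 = 9×70 + 35, 70 = 2×35).
35 divides 2555, so integer solutions exist.

yes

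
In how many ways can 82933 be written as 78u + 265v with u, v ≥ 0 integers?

gcd(265, 78):
  265 = 3*78 + 31
  78 = 2*31 + 16
  31 = 1*16 + 15
  16 = 1*15 + 1
  15 = 15*1
so gcd(265, 78) = 1.
Back-substitute for Bézout coefficients:
  1 = 16 - 1*15
  ... = 78*(17) + 265*(-5)
Scale by 82933: one solution is (1409861, -414665). Reduce u mod 265: (61, 295).
General: u = 61 + 265t, v = 295 - 78t.
u ≥ 0 ⇒ t ≥ 0; v ≥ 0 ⇒ t ≤ 3. So t ∈ [0, 3]: 4 solutions.

4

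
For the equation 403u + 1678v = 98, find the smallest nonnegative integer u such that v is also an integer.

350

gcd(1678, 403):
  1678 = 4*403 + 66
  403 = 6*66 + 7
  66 = 9*7 + 3
  7 = 2*3 + 1
  3 = 3*1
so gcd(1678, 403) = 1.
1 divides 98, so solutions exist.
Back-substitute for Bézout coefficients:
  1 = 7 - 2*3
  ... = 403*(483) + 1678*(-116)
Scale by 98/1 = 98: (u₀, v₀) = (47334, -11368).
General solution: u = 47334 + 1678t, v = -11368 - 403t for integer t.
u ≥ 0: smallest is 47334 mod 1678 = 350 (at t = -28), with v = -84.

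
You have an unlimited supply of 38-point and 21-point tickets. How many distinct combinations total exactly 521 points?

Need nonnegative integers with 38j + 21k = 521.
gcd(38, 21) = 1, and 38·(5) + 21·(-9) = 1.
So (j₀, k₀) = (2605, -4689); general j = 2605 + 21t, k = -4689 - 38t.
j ≥ 0 ⇒ t ≥ -124; k ≥ 0 ⇒ t ≤ -124. That's 1 value of t.

1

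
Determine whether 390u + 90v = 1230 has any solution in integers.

gcd(390, 90) = 30  (390 = 4×90 + 30, 90 = 3×30).
30 divides 1230, so integer solutions exist.

yes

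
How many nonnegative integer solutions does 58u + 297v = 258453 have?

gcd(297, 58):
  297 = 5*58 + 7
  58 = 8*7 + 2
  7 = 3*2 + 1
  2 = 2*1
so gcd(297, 58) = 1.
Back-substitute for Bézout coefficients:
  1 = 7 - 3*2
  ... = 58*(-128) + 297*(25)
Scale by 258453: one solution is (-33081984, 6461325). Reduce u mod 297: (252, 821).
General: u = 252 + 297t, v = 821 - 58t.
u ≥ 0 ⇒ t ≥ 0; v ≥ 0 ⇒ t ≤ 14. So t ∈ [0, 14]: 15 solutions.

15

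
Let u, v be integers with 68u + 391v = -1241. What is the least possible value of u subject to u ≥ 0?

22

gcd(391, 68):
  391 = 5×68 + 51
  68 = 1×51 + 17
  51 = 3×17
so gcd(391, 68) = 17.
17 divides -1241, so solutions exist.
Back-substitute for Bézout coefficients:
  17 = 68 - 1×51
  ... = 68×(6) + 391×(-1)
Scale by -1241/17 = -73: (u₀, v₀) = (-438, 73).
General solution: u = -438 + 23t, v = 73 - 4t for integer t.
u ≥ 0: smallest is -438 mod 23 = 22 (at t = 20), with v = -7.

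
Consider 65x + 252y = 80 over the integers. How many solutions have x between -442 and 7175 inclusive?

gcd(252, 65) = 1  (252 = 3·65 + 57, 65 = 1·57 + 8, 57 = 7·8 + 1, 8 = 8·1).
Back-substituting, 65·(-31) + 252·(8) = 1.
Scale by 80: particular solution (-2480, 640); reduce x mod 252: (40, -10).
General solution: x = 40 + 252t, y = -10 - 65t for integer t.
-442 ≤ 40 + 252t ≤ 7175 gives t ∈ [-1, 28], which is 30 values.

30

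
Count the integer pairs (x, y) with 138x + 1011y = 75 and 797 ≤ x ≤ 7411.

20

gcd(1011, 138) = 3.
By Bézout, 138×(22) + 1011×(-3) = 3.
Particular solution: (213, -29).
General solution: x = 213 + 337t, y = -29 - 46t for integer t.
797 ≤ 213 + 337t ≤ 7411 gives t ∈ [2, 21], which is 20 values.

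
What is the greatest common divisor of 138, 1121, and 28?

1

gcd(1121, 138) = 1  (1121 = 8·138 + 17, 138 = 8·17 + 2, 17 = 8·2 + 1, 2 = 2·1).
gcd(1, 28) = 1.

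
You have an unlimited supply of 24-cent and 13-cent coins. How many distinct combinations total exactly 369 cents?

Need nonnegative integers with 24j + 13k = 369.
gcd(24, 13) = 1, and 24·(6) + 13·(-11) = 1.
So (j₀, k₀) = (2214, -4059); general j = 2214 + 13t, k = -4059 - 24t.
j ≥ 0 ⇒ t ≥ -170; k ≥ 0 ⇒ t ≤ -170. That's 1 value of t.

1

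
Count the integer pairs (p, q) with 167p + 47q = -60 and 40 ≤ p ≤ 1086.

gcd(167, 47) = 1.
By Bézout, 167·(-9) + 47·(32) = 1.
Particular solution: (23, -83).
General solution: p = 23 + 47t, q = -83 - 167t for integer t.
40 ≤ 23 + 47t ≤ 1086 gives t ∈ [1, 22], which is 22 values.

22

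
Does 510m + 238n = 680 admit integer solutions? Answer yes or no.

yes

gcd(510, 238) = 34  (510 = 2×238 + 34, 238 = 7×34).
34 divides 680, so integer solutions exist.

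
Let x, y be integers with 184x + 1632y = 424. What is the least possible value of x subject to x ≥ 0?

gcd(1632, 184) = 8  (1632 = 8·184 + 160, 184 = 1·160 + 24, 160 = 6·24 + 16, 24 = 1·16 + 8, 16 = 2·8).
8 divides 424, so solutions exist.
Back-substituting, 184·(71) + 1632·(-8) = 8.
Scale by 424/8 = 53: (x₀, y₀) = (3763, -424).
General solution: x = 3763 + 204t, y = -424 - 23t for integer t.
x ≥ 0: smallest is 3763 mod 204 = 91 (at t = -18), with y = -10.

91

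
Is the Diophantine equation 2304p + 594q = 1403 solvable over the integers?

gcd(2304, 594) = 18.
18 does not divide 1403 (remainder 17), so no integer solutions.

no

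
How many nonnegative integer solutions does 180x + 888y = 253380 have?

gcd(888, 180) = 12  (888 = 4*180 + 168, 180 = 1*168 + 12, 168 = 14*12).
Back-substituting, 180*(5) + 888*(-1) = 12.
Scale by 21115: one solution is (105575, -21115). Reduce x mod 74: (51, 275).
General: x = 51 + 74t, y = 275 - 15t.
x ≥ 0 ⇒ t ≥ 0; y ≥ 0 ⇒ t ≤ 18. So t ∈ [0, 18]: 19 solutions.

19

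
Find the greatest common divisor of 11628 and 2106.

gcd(11628, 2106):
  11628 = 5*2106 + 1098
  2106 = 1*1098 + 1008
  1098 = 1*1008 + 90
  1008 = 11*90 + 18
  90 = 5*18
so gcd(11628, 2106) = 18.

18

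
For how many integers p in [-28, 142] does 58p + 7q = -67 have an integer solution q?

gcd(58, 7) = 1.
By Bézout, 58×(-3) + 7×(25) = 1.
Particular solution: (5, -51).
General solution: p = 5 + 7t, q = -51 - 58t for integer t.
-28 ≤ 5 + 7t ≤ 142 gives t ∈ [-4, 19], which is 24 values.

24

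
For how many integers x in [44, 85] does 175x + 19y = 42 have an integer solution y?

2

gcd(175, 19) = 1  (175 = 9×19 + 4, 19 = 4×4 + 3, 4 = 1×3 + 1, 3 = 3×1).
Back-substituting, 175×(5) + 19×(-46) = 1.
Scale by 42: particular solution (210, -1932); reduce x mod 19: (1, -7).
General solution: x = 1 + 19t, y = -7 - 175t for integer t.
44 ≤ 1 + 19t ≤ 85 gives t ∈ [3, 4], which is 2 values.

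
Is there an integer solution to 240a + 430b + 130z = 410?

gcd(430, 240) = 10.
gcd(10, 130) = 10.
10 divides 410, so integer solutions exist.

yes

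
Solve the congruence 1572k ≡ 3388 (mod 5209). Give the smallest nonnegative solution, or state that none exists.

4005

gcd(5209, 1572):
  5209 = 3×1572 + 493
  1572 = 3×493 + 93
  493 = 5×93 + 28
  93 = 3×28 + 9
  28 = 3×9 + 1
  9 = 9×1
so gcd(5209, 1572) = 1.
1 divides 3388, so solutions exist.
Back-substitute for Bézout coefficients:
  1 = 28 - 3×9
  ... = 1572×(-560) + 5209×(169)
So 1572×(-560) ≡ 1 (mod 5209); multiply by 3388: k ≡ -1897280 (mod 5209).
Smallest nonnegative: k = -1897280 mod 5209 = 4005.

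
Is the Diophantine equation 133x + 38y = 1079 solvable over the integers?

gcd(133, 38) = 19  (133 = 3*38 + 19, 38 = 2*19).
19 does not divide 1079 (remainder 15), so no integer solutions.

no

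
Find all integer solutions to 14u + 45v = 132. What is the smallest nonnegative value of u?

3

gcd(45, 14) = 1  (45 = 3×14 + 3, 14 = 4×3 + 2, 3 = 1×2 + 1, 2 = 2×1).
1 divides 132, so solutions exist.
Back-substituting, 14×(-16) + 45×(5) = 1.
Scale by 132/1 = 132: (u₀, v₀) = (-2112, 660).
General solution: u = -2112 + 45t, v = 660 - 14t for integer t.
u ≥ 0: smallest is -2112 mod 45 = 3 (at t = 47), with v = 2.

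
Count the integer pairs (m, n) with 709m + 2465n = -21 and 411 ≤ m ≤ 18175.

gcd(2465, 709) = 1.
By Bézout, 709×(299) + 2465×(-86) = 1.
Particular solution: (1116, -321).
General solution: m = 1116 + 2465t, n = -321 - 709t for integer t.
411 ≤ 1116 + 2465t ≤ 18175 gives t ∈ [0, 6], which is 7 values.

7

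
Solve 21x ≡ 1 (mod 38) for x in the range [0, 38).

29

gcd(38, 21) = 1  (38 = 1×21 + 17, 21 = 1×17 + 4, 17 = 4×4 + 1, 4 = 4×1).
Back-substituting, 21×(-9) + 38×(5) = 1.
So 21×-9 ≡ 1 (mod 38), and -9 mod 38 = 29.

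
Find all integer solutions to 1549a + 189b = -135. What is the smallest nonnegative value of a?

gcd(1549, 189) = 1.
1 divides -135, so solutions exist.
By Bézout, 1549*(46) + 189*(-377) = 1.
Scale by -135/1 = -135: (a₀, b₀) = (-6210, 50895).
General solution: a = -6210 + 189t, b = 50895 - 1549t for integer t.
a ≥ 0: smallest is -6210 mod 189 = 27 (at t = 33), with b = -222.

27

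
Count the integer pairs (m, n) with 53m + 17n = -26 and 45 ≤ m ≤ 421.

22

gcd(53, 17) = 1.
By Bézout, 53×(-8) + 17×(25) = 1.
Particular solution: (4, -14).
General solution: m = 4 + 17t, n = -14 - 53t for integer t.
45 ≤ 4 + 17t ≤ 421 gives t ∈ [3, 24], which is 22 values.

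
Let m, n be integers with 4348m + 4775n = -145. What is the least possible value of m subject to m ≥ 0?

gcd(4775, 4348) = 1  (4775 = 1×4348 + 427, 4348 = 10×427 + 78, 427 = 5×78 + 37, 78 = 2×37 + 4, 37 = 9×4 + 1, 4 = 4×1).
1 divides -145, so solutions exist.
Back-substituting, 4348×(-1163) + 4775×(1059) = 1.
Scale by -145/1 = -145: (m₀, n₀) = (168635, -153555).
General solution: m = 168635 + 4775t, n = -153555 - 4348t for integer t.
m ≥ 0: smallest is 168635 mod 4775 = 1510 (at t = -35), with n = -1375.

1510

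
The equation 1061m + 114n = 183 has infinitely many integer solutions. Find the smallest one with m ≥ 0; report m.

15

gcd(1061, 114) = 1  (1061 = 9·114 + 35, 114 = 3·35 + 9, 35 = 3·9 + 8, 9 = 1·8 + 1, 8 = 8·1).
1 divides 183, so solutions exist.
Back-substituting, 1061·(-13) + 114·(121) = 1.
Scale by 183/1 = 183: (m₀, n₀) = (-2379, 22143).
General solution: m = -2379 + 114t, n = 22143 - 1061t for integer t.
m ≥ 0: smallest is -2379 mod 114 = 15 (at t = 21), with n = -138.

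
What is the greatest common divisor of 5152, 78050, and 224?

gcd(78050, 5152) = 14.
gcd(14, 224) = 14.

14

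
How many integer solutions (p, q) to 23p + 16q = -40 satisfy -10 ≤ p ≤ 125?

gcd(23, 16) = 1  (23 = 1·16 + 7, 16 = 2·7 + 2, 7 = 3·2 + 1, 2 = 2·1).
Back-substituting, 23·(7) + 16·(-10) = 1.
Scale by -40: particular solution (-280, 400); reduce p mod 16: (8, -14).
General solution: p = 8 + 16t, q = -14 - 23t for integer t.
-10 ≤ 8 + 16t ≤ 125 gives t ∈ [-1, 7], which is 9 values.

9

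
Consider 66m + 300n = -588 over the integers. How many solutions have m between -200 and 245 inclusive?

9

gcd(300, 66) = 6  (300 = 4×66 + 36, 66 = 1×36 + 30, 36 = 1×30 + 6, 30 = 5×6).
Back-substituting, 66×(-9) + 300×(2) = 6.
Scale by -98: particular solution (882, -196); reduce m mod 50: (32, -9).
General solution: m = 32 + 50t, n = -9 - 11t for integer t.
-200 ≤ 32 + 50t ≤ 245 gives t ∈ [-4, 4], which is 9 values.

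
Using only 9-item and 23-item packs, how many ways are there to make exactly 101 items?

1

Need nonnegative integers with 9j + 23k = 101.
gcd(9, 23) = 1, and 9·(-5) + 23·(2) = 1.
So (j₀, k₀) = (-505, 202); general j = -505 + 23t, k = 202 - 9t.
j ≥ 0 ⇒ t ≥ 22; k ≥ 0 ⇒ t ≤ 22. That's 1 value of t.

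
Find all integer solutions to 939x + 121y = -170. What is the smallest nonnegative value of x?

106

gcd(939, 121):
  939 = 7·121 + 92
  121 = 1·92 + 29
  92 = 3·29 + 5
  29 = 5·5 + 4
  5 = 1·4 + 1
  4 = 4·1
so gcd(939, 121) = 1.
1 divides -170, so solutions exist.
Back-substitute for Bézout coefficients:
  1 = 5 - 1·4
  ... = 939·(25) + 121·(-194)
Scale by -170/1 = -170: (x₀, y₀) = (-4250, 32980).
General solution: x = -4250 + 121t, y = 32980 - 939t for integer t.
x ≥ 0: smallest is -4250 mod 121 = 106 (at t = 36), with y = -824.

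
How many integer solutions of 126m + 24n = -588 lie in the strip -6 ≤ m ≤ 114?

gcd(126, 24):
  126 = 5·24 + 6
  24 = 4·6
so gcd(126, 24) = 6.
Back-substitute for Bézout coefficients:
  6 = 126 - 5·24
  ... = 126·(1) + 24·(-5)
Scale by -98: particular solution (-98, 490); reduce m mod 4: (2, -35).
General solution: m = 2 + 4t, n = -35 - 21t for integer t.
-6 ≤ 2 + 4t ≤ 114 gives t ∈ [-2, 28], which is 31 values.

31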